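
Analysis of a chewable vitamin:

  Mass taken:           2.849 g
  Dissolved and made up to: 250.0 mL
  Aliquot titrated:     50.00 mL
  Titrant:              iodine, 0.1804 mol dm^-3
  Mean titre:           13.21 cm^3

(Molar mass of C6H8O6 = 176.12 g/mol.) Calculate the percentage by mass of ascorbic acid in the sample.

73.66 %

C6H8O6 + I2 → C6H6O6 + 2 HI
n(I2) per titration = 0.01321 × 0.1804 = 2.383 × 10^-3 mol
n(C6H8O6) in each aliquot = 2.383 × 10^-3 mol (1:1 ratio)
n(C6H8O6) in the whole flask = 2.383 × 10^-3 × 250.0/50.00 = 0.01192 mol
mass of C6H8O6 = 0.01192 × 176.12 = 2.099 g
% C6H8O6 = 2.099 / 2.849 × 100 = 73.66 %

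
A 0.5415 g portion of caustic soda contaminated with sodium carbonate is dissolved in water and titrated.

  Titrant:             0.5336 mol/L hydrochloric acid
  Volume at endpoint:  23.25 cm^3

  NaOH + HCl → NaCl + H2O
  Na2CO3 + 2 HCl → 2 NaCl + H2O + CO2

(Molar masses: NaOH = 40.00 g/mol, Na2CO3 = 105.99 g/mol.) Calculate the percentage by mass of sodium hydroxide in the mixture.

65.92 %

n(HCl) = 0.02325 × 0.5336 = 0.01241 mol
Let x = n(NaOH), y = n(Na2CO3).
Titrant: 1x + 2y = 0.01241;  mass: 40.00x + 105.99y = 0.5415
Solving, x = 8.924 × 10^-3 mol, y = 1.741 × 10^-3 mol
mass of NaOH = 8.924 × 10^-3 × 40.00 = 0.3570 g
% NaOH = 0.3570 / 0.5415 × 100 = 65.92 %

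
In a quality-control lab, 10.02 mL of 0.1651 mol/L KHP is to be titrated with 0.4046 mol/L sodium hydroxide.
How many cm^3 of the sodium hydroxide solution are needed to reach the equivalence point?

4.089 mL

KHC8H4O4 + NaOH → KNaC8H4O4 + H2O
n(KHC8H4O4) = 0.01002 L × 0.1651 mol/L = 1.654 × 10^-3 mol
n(NaOH) = 1.654 × 10^-3 mol (1:1 stoichiometry)
V(NaOH) = 1.654 × 10^-3 mol / 0.4046 mol/L = 0.004089 L = 4.089 mL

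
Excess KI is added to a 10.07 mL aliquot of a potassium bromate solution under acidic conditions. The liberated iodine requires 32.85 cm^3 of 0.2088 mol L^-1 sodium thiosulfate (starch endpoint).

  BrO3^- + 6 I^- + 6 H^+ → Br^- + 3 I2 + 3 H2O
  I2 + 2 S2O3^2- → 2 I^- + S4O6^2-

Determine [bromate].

n(S2O3^2-) = 0.03285 × 0.2088 = 6.859 × 10^-3 mol
n(I2) = n(S2O3^2-)/2 = 3.430 × 10^-3 mol
From the 1:3 ratio, n(BrO3^-) in the aliquot = 1/3 × 3.430 × 10^-3 = 1.143 × 10^-3 mol
[BrO3^-] = 1.143 × 10^-3 / 0.01007 = 0.1135 mol/L

0.1135 mol/L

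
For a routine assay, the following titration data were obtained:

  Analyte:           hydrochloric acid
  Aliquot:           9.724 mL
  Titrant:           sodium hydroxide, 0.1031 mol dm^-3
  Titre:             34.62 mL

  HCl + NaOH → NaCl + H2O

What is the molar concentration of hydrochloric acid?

0.3671 mol/L

n(NaOH) = 0.03462 L × 0.1031 mol/L = 3.569 × 10^-3 mol
n(HCl) = 3.569 × 10^-3 mol (1:1 mole ratio)
[HCl] = 3.569 × 10^-3 mol / 0.009724 L = 0.3671 mol/L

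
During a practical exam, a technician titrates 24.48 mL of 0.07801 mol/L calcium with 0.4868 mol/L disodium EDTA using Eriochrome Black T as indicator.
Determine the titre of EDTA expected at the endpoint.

Ca^2+ + EDTA^4- → [Ca(EDTA)]^2-
n(Ca2+) = 0.02448 L × 0.07801 mol/L = 1.910 × 10^-3 mol
n(EDTA) = 1.910 × 10^-3 mol (1:1 stoichiometry)
V(EDTA) = 1.910 × 10^-3 mol / 0.4868 mol/L = 0.003923 L = 3.923 mL

3.923 mL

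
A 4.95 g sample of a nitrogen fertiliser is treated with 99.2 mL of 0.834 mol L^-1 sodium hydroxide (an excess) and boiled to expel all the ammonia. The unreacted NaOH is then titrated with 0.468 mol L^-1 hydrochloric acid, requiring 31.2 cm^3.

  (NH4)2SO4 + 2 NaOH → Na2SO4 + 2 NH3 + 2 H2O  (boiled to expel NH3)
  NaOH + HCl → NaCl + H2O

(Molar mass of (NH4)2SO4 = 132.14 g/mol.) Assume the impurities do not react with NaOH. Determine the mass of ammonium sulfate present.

n(NaOH) added = 0.0992 × 0.834 = 0.0827 mol
n(HCl) used in back-titration = 0.0312 × 0.468 = 0.0146 mol
n(NaOH) left over = 0.0146 mol (1:1 ratio)
n(NaOH) consumed by analyte = 0.0827 − 0.0146 = 0.0681 mol
From the 1:2 ratio, n((NH4)2SO4) = 1/2 × 0.0681 = 0.0341 mol
mass of (NH4)2SO4 = 0.0341 × 132.14 = 4.50 g

4.50 g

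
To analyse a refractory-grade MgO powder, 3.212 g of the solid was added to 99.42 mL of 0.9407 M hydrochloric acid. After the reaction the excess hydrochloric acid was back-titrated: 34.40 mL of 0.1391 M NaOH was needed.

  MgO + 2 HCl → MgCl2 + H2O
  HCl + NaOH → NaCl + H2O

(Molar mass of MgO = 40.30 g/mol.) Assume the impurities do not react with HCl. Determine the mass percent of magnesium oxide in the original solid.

n(HCl) added = 0.09942 × 0.9407 = 0.09352 mol
n(NaOH) used in back-titration = 0.03440 × 0.1391 = 4.785 × 10^-3 mol
n(HCl) left over = 4.785 × 10^-3 mol (1:1 ratio)
n(HCl) consumed by analyte = 0.09352 − 4.785 × 10^-3 = 0.08874 mol
From the 1:2 ratio, n(MgO) = 1/2 × 0.08874 = 0.04437 mol
mass of MgO = 0.04437 × 40.30 = 1.788 g
% MgO = 1.788 / 3.212 × 100 = 55.67 %

55.67 %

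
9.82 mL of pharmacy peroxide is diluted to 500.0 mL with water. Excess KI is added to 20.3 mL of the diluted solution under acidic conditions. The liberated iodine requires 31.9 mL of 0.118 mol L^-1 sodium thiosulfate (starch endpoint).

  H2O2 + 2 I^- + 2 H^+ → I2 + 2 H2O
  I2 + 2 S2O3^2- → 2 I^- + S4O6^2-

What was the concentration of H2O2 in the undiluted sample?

4.72 mol/L

n(S2O3^2-) = 0.0319 × 0.118 = 3.76 × 10^-3 mol
n(I2) = n(S2O3^2-)/2 = 1.88 × 10^-3 mol
n(H2O2) in the aliquot = 1.88 × 10^-3 mol (1:1 ratio)
[H2O2]_dilute = 1.88 × 10^-3 / 0.0203 = 0.0927 mol/L
[H2O2]_original = 0.0927 × 500.0/9.82 = 4.72 mol/L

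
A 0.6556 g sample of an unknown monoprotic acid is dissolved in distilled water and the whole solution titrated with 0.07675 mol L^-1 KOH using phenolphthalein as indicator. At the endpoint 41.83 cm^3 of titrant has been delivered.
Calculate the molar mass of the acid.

n(KOH) = 0.04183 L × 0.07675 mol/L = 3.210 × 10^-3 mol
n(HA) = 3.210 × 10^-3 mol (1:1 ratio)
M = m / n = 0.6556 g / 3.210 × 10^-3 mol = 204.2 g/mol

204.2 g/mol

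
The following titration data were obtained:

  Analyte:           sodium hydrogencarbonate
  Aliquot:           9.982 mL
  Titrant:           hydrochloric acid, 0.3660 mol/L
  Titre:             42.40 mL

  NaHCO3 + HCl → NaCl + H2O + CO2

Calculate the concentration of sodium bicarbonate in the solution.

1.555 mol/L

n(HCl) = 0.04240 L × 0.3660 mol/L = 0.01552 mol
n(NaHCO3) = 0.01552 mol (1:1 mole ratio)
[NaHCO3] = 0.01552 mol / 0.009982 L = 1.555 mol/L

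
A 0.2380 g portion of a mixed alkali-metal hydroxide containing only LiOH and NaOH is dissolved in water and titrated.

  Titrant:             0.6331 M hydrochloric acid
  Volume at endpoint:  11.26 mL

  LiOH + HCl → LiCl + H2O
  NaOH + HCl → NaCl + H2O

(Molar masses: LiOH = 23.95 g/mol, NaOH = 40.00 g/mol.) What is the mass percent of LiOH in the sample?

29.56 %

n(HCl) = 0.01126 × 0.6331 = 7.129 × 10^-3 mol
Let x = n(LiOH), y = n(NaOH).
Titrant: 1x + 1y = 7.129 × 10^-3;  mass: 23.95x + 40.00y = 0.2380
Solving, x = 2.938 × 10^-3 mol, y = 4.191 × 10^-3 mol
mass of LiOH = 2.938 × 10^-3 × 23.95 = 0.07036 g
% LiOH = 0.07036 / 0.2380 × 100 = 29.56 %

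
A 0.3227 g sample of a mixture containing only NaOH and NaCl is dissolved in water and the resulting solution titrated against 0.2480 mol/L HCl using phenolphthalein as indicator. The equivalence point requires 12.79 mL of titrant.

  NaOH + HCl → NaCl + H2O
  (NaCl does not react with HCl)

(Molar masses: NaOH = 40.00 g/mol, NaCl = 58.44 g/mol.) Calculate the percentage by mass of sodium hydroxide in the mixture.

39.32 %

n(HCl) = 0.01279 × 0.2480 = 3.172 × 10^-3 mol
Let x = n(NaOH), y = n(NaCl).
Titrant: 1x = 3.172 × 10^-3;  mass: 40.00x + 58.44y = 0.3227
Solving, x = 3.172 × 10^-3 mol, y = 3.351 × 10^-3 mol
mass of NaOH = 3.172 × 10^-3 × 40.00 = 0.1269 g
% NaOH = 0.1269 / 0.3227 × 100 = 39.32 %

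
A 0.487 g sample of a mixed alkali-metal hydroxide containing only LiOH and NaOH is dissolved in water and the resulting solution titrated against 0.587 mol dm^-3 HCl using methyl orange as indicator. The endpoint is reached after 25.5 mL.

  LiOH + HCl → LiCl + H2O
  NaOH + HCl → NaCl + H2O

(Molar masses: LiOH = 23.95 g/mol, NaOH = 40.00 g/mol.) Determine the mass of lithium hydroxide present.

0.167 g

n(HCl) = 0.0255 × 0.587 = 0.0150 mol
Let x = n(LiOH), y = n(NaOH).
Titrant: 1x + 1y = 0.0150;  mass: 23.95x + 40.00y = 0.487
Solving, x = 6.96 × 10^-3 mol, y = 8.01 × 10^-3 mol
mass of LiOH = 6.96 × 10^-3 × 23.95 = 0.167 g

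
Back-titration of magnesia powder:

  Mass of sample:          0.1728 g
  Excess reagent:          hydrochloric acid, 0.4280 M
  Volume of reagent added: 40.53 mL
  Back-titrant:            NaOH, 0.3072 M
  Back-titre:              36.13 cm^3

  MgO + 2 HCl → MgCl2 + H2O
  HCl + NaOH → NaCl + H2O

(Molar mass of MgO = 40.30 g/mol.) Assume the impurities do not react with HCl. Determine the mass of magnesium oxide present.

n(HCl) added = 0.04053 × 0.4280 = 0.01735 mol
n(NaOH) used in back-titration = 0.03613 × 0.3072 = 0.01110 mol
n(HCl) left over = 0.01110 mol (1:1 ratio)
n(HCl) consumed by analyte = 0.01735 − 0.01110 = 6.248 × 10^-3 mol
From the 1:2 ratio, n(MgO) = 1/2 × 6.248 × 10^-3 = 3.124 × 10^-3 mol
mass of MgO = 3.124 × 10^-3 × 40.30 = 0.1259 g

0.1259 g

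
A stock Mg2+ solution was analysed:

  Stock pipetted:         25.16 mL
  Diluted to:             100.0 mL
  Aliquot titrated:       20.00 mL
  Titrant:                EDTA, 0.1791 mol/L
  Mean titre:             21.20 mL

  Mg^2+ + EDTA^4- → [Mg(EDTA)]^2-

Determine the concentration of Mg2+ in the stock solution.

0.7546 mol/L

n(EDTA) = 0.02120 × 0.1791 = 3.797 × 10^-3 mol
n(Mg2+) in the aliquot = 3.797 × 10^-3 mol (1:1 ratio)
[Mg2+]_dilute = 3.797 × 10^-3 / 0.02000 = 0.1898 mol/L
Dilution factor = 100.0 / 25.16 = 3.975
[Mg2+]_stock = 0.1898 × 3.975 = 0.7546 mol/L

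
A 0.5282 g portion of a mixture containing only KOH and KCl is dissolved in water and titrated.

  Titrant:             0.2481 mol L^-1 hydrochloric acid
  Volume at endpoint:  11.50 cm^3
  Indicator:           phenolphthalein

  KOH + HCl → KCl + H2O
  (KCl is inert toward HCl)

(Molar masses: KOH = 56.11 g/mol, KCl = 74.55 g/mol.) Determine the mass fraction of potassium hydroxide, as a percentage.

30.31 %

n(HCl) = 0.01150 × 0.2481 = 2.853 × 10^-3 mol
Let x = n(KOH), y = n(KCl).
Titrant: 1x = 2.853 × 10^-3;  mass: 56.11x + 74.55y = 0.5282
Solving, x = 2.853 × 10^-3 mol, y = 4.938 × 10^-3 mol
mass of KOH = 2.853 × 10^-3 × 56.11 = 0.1601 g
% KOH = 0.1601 / 0.5282 × 100 = 30.31 %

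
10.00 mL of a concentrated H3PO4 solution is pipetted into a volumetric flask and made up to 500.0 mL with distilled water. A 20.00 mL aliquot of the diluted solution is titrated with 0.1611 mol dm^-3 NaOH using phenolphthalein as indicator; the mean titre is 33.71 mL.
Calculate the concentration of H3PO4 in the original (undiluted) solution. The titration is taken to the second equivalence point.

6.788 mol/L

H3PO4 + 2 NaOH → Na2HPO4 + 2 H2O
n(NaOH) = 0.03371 × 0.1611 = 5.431 × 10^-3 mol
From the 1:2 ratio, n(H3PO4) in the aliquot = 1/2 × 5.431 × 10^-3 = 2.715 × 10^-3 mol
[H3PO4]_dilute = 2.715 × 10^-3 / 0.02000 = 0.1358 mol/L
Dilution factor = 500.0 / 10.00 = 50.00
[H3PO4]_stock = 0.1358 × 50.00 = 6.788 mol/L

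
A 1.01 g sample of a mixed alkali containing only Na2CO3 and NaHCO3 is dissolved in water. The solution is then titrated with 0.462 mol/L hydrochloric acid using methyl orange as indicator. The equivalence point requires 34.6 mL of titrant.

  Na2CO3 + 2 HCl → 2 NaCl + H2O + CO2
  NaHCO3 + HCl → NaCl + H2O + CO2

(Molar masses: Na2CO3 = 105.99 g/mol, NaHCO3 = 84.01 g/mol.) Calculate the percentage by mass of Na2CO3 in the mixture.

n(HCl) = 0.0346 × 0.462 = 0.0160 mol
Let x = n(Na2CO3), y = n(NaHCO3).
Titrant: 2x + 1y = 0.0160;  mass: 105.99x + 84.01y = 1.01
Solving, x = 5.37 × 10^-3 mol, y = 5.25 × 10^-3 mol
mass of Na2CO3 = 5.37 × 10^-3 × 105.99 = 0.569 g
% Na2CO3 = 0.569 / 1.01 × 100 = 56.3 %

56.3 %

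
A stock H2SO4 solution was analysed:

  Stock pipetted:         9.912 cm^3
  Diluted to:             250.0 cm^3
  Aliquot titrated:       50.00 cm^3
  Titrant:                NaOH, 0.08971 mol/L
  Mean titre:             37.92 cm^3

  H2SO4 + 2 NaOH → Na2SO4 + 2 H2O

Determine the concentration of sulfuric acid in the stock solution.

0.8580 mol/L

n(NaOH) = 0.03792 × 0.08971 = 3.402 × 10^-3 mol
From the 1:2 ratio, n(H2SO4) in the aliquot = 1/2 × 3.402 × 10^-3 = 1.701 × 10^-3 mol
[H2SO4]_dilute = 1.701 × 10^-3 / 0.05000 = 0.03402 mol/L
Dilution factor = 250.0 / 9.912 = 25.22
[H2SO4]_stock = 0.03402 × 25.22 = 0.8580 mol/L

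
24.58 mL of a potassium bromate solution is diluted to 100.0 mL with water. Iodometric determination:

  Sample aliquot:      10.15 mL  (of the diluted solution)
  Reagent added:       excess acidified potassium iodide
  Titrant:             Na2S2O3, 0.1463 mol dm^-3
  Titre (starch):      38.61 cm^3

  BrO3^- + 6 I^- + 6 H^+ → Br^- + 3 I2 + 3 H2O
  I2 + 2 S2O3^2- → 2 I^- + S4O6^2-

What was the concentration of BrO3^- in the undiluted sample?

n(S2O3^2-) = 0.03861 × 0.1463 = 5.649 × 10^-3 mol
n(I2) = n(S2O3^2-)/2 = 2.824 × 10^-3 mol
From the 1:3 ratio, n(BrO3^-) in the aliquot = 1/3 × 2.824 × 10^-3 = 9.414 × 10^-4 mol
[BrO3^-]_dilute = 9.414 × 10^-4 / 0.01015 = 0.09275 mol/L
[BrO3^-]_original = 0.09275 × 100.0/24.58 = 0.3774 mol/L

0.3774 mol/L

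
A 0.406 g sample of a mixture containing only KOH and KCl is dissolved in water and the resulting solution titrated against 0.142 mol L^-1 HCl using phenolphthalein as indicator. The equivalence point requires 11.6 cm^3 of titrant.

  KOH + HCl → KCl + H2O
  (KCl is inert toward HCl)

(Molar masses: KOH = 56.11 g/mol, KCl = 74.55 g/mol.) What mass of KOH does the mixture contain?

n(HCl) = 0.0116 × 0.142 = 1.65 × 10^-3 mol
Let x = n(KOH), y = n(KCl).
Titrant: 1x = 1.65 × 10^-3;  mass: 56.11x + 74.55y = 0.406
Solving, x = 1.65 × 10^-3 mol, y = 4.21 × 10^-3 mol
mass of KOH = 1.65 × 10^-3 × 56.11 = 0.0924 g

0.0924 g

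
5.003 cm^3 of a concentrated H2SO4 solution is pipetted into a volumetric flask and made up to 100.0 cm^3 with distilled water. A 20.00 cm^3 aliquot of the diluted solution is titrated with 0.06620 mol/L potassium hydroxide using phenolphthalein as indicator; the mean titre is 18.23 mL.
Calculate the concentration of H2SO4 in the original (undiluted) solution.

H2SO4 + 2 KOH → K2SO4 + 2 H2O
n(KOH) = 0.01823 × 0.06620 = 1.207 × 10^-3 mol
From the 1:2 ratio, n(H2SO4) in the aliquot = 1/2 × 1.207 × 10^-3 = 6.034 × 10^-4 mol
[H2SO4]_dilute = 6.034 × 10^-4 / 0.02000 = 0.03017 mol/L
Dilution factor = 100.0 / 5.003 = 19.99
[H2SO4]_stock = 0.03017 × 19.99 = 0.6031 mol/L

0.6031 mol/L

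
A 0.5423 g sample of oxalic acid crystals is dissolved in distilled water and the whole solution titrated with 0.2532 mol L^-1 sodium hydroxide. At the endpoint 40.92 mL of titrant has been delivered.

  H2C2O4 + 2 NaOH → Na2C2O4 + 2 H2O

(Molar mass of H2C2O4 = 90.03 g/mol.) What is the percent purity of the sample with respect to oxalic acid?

86.00 %

n(NaOH) = 0.04092 L × 0.2532 mol/L = 0.01036 mol
From the 1:2 ratio, n(H2C2O4) = 1/2 × 0.01036 = 5.180 × 10^-3 mol
mass of H2C2O4 = 5.180 × 10^-3 × 90.03 g/mol = 0.4664 g
% H2C2O4 = 0.4664 / 0.5423 × 100 = 86.00 %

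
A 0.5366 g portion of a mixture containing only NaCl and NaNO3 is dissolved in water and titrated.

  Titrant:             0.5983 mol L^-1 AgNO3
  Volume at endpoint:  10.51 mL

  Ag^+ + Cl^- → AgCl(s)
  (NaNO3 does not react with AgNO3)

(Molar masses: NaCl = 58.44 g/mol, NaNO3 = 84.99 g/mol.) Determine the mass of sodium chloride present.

n(AgNO3) = 0.01051 × 0.5983 = 6.288 × 10^-3 mol
Let x = n(NaCl), y = n(NaNO3).
Titrant: 1x = 6.288 × 10^-3;  mass: 58.44x + 84.99y = 0.5366
Solving, x = 6.288 × 10^-3 mol, y = 1.990 × 10^-3 mol
mass of NaCl = 6.288 × 10^-3 × 58.44 = 0.3675 g

0.3675 g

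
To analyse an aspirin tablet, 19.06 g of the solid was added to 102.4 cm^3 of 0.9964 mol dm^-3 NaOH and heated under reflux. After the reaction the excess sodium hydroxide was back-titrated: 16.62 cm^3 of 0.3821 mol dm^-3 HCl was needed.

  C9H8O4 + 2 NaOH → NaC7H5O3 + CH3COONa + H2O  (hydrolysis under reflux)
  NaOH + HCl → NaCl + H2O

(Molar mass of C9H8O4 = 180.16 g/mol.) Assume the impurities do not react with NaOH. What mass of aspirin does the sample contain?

8.619 g

n(NaOH) added = 0.1024 × 0.9964 = 0.1020 mol
n(HCl) used in back-titration = 0.01662 × 0.3821 = 6.351 × 10^-3 mol
n(NaOH) left over = 6.351 × 10^-3 mol (1:1 ratio)
n(NaOH) consumed by analyte = 0.1020 − 6.351 × 10^-3 = 0.09568 mol
From the 1:2 ratio, n(C9H8O4) = 1/2 × 0.09568 = 0.04784 mol
mass of C9H8O4 = 0.04784 × 180.16 = 8.619 g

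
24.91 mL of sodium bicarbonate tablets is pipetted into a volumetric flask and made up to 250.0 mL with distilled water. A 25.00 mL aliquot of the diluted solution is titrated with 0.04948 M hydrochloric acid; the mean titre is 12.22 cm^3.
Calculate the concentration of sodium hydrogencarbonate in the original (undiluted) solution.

0.2427 M

NaHCO3 + HCl → NaCl + H2O + CO2
n(HCl) = 0.01222 × 0.04948 = 6.046 × 10^-4 mol
n(NaHCO3) in the aliquot = 6.046 × 10^-4 mol (1:1 ratio)
[NaHCO3]_dilute = 6.046 × 10^-4 / 0.02500 = 0.02419 mol/L
Dilution factor = 250.0 / 24.91 = 10.04
[NaHCO3]_stock = 0.02419 × 10.04 = 0.2427 mol/L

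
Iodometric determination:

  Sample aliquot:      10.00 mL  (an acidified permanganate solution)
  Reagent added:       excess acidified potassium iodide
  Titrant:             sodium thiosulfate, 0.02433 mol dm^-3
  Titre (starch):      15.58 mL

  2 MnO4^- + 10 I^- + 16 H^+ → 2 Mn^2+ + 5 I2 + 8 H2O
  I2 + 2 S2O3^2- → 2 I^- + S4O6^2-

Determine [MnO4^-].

0.007581 mol/L

n(S2O3^2-) = 0.01558 × 0.02433 = 3.791 × 10^-4 mol
n(I2) = n(S2O3^2-)/2 = 1.895 × 10^-4 mol
From the 2:5 ratio, n(MnO4^-) in the aliquot = 2/5 × 1.895 × 10^-4 = 7.581 × 10^-5 mol
[MnO4^-] = 7.581 × 10^-5 / 0.01000 = 0.007581 mol/L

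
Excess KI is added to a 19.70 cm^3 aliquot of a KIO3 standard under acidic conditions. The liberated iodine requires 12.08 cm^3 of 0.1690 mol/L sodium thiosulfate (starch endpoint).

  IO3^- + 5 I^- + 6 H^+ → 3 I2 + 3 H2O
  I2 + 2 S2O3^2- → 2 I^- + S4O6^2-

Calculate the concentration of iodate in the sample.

n(S2O3^2-) = 0.01208 × 0.1690 = 2.042 × 10^-3 mol
n(I2) = n(S2O3^2-)/2 = 1.021 × 10^-3 mol
From the 1:3 ratio, n(IO3^-) in the aliquot = 1/3 × 1.021 × 10^-3 = 3.403 × 10^-4 mol
[IO3^-] = 3.403 × 10^-4 / 0.01970 = 0.01727 mol/L

0.01727 mol/L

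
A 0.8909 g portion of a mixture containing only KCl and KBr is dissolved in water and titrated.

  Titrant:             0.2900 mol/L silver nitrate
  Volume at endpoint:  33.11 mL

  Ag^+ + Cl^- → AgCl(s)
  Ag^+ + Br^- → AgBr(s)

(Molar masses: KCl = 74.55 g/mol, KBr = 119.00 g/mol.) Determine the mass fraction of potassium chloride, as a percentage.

47.39 %

n(AgNO3) = 0.03311 × 0.2900 = 9.602 × 10^-3 mol
Let x = n(KCl), y = n(KBr).
Titrant: 1x + 1y = 9.602 × 10^-3;  mass: 74.55x + 119.00y = 0.8909
Solving, x = 5.663 × 10^-3 mol, y = 3.939 × 10^-3 mol
mass of KCl = 5.663 × 10^-3 × 74.55 = 0.4222 g
% KCl = 0.4222 / 0.8909 × 100 = 47.39 %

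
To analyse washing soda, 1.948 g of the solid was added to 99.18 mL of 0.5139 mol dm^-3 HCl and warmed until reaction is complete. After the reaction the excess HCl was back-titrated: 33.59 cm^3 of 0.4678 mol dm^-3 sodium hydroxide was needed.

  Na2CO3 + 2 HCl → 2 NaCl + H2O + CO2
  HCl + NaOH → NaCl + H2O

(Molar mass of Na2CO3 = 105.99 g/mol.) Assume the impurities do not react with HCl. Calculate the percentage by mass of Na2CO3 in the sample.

95.91 %

n(HCl) added = 0.09918 × 0.5139 = 0.05097 mol
n(NaOH) used in back-titration = 0.03359 × 0.4678 = 0.01571 mol
n(HCl) left over = 0.01571 mol (1:1 ratio)
n(HCl) consumed by analyte = 0.05097 − 0.01571 = 0.03526 mol
From the 1:2 ratio, n(Na2CO3) = 1/2 × 0.03526 = 0.01763 mol
mass of Na2CO3 = 0.01763 × 105.99 = 1.868 g
% Na2CO3 = 1.868 / 1.948 × 100 = 95.91 %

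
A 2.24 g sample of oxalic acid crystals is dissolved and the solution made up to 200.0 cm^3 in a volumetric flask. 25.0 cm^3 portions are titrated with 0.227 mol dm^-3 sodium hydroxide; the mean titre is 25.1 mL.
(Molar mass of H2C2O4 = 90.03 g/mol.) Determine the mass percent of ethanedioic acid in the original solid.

H2C2O4 + 2 NaOH → Na2C2O4 + 2 H2O
n(NaOH) per titration = 0.0251 × 0.227 = 5.70 × 10^-3 mol
From the 1:2 ratio, n(H2C2O4) in each aliquot = 1/2 × 5.70 × 10^-3 = 2.85 × 10^-3 mol
n(H2C2O4) in the whole flask = 2.85 × 10^-3 × 200.0/25.0 = 0.0228 mol
mass of H2C2O4 = 0.0228 × 90.03 = 2.05 g
% H2C2O4 = 2.05 / 2.24 × 100 = 91.6 %

91.6 %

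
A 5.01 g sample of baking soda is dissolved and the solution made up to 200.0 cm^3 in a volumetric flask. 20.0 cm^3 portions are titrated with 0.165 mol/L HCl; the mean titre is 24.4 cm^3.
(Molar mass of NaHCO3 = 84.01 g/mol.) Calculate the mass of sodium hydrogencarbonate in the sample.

NaHCO3 + HCl → NaCl + H2O + CO2
n(HCl) per titration = 0.0244 × 0.165 = 4.03 × 10^-3 mol
n(NaHCO3) in each aliquot = 4.03 × 10^-3 mol (1:1 ratio)
n(NaHCO3) in the whole flask = 4.03 × 10^-3 × 200.0/20.0 = 0.0403 mol
mass of NaHCO3 = 0.0403 × 84.01 = 3.38 g

3.38 g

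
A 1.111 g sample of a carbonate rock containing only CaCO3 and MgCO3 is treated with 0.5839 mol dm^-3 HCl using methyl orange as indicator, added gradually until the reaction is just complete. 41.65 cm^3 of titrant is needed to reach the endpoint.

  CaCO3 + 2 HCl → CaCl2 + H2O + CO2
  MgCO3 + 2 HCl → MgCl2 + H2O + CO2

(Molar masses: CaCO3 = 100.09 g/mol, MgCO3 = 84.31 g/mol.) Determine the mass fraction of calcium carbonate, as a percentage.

48.99 %

n(HCl) = 0.04165 × 0.5839 = 0.02432 mol
Let x = n(CaCO3), y = n(MgCO3).
Titrant: 2x + 2y = 0.02432;  mass: 100.09x + 84.31y = 1.111
Solving, x = 5.438 × 10^-3 mol, y = 6.722 × 10^-3 mol
mass of CaCO3 = 5.438 × 10^-3 × 100.09 = 0.5443 g
% CaCO3 = 0.5443 / 1.111 × 100 = 48.99 %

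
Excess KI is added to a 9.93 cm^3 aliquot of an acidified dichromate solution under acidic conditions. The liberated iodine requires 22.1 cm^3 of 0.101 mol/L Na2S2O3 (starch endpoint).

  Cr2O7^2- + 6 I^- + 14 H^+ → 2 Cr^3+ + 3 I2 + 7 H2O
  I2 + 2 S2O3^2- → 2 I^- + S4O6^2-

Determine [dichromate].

0.0375 mol/L

n(S2O3^2-) = 0.0221 × 0.101 = 2.23 × 10^-3 mol
n(I2) = n(S2O3^2-)/2 = 1.12 × 10^-3 mol
From the 1:3 ratio, n(Cr2O7^2-) in the aliquot = 1/3 × 1.12 × 10^-3 = 3.72 × 10^-4 mol
[Cr2O7^2-] = 3.72 × 10^-4 / 0.00993 = 0.0375 mol/L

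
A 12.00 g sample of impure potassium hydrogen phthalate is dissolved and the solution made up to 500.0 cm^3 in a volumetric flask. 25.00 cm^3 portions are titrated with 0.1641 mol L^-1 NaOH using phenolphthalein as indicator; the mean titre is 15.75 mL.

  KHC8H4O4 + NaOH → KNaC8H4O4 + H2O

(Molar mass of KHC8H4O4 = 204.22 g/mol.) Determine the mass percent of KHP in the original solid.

n(NaOH) per titration = 0.01575 × 0.1641 = 2.585 × 10^-3 mol
n(KHC8H4O4) in each aliquot = 2.585 × 10^-3 mol (1:1 ratio)
n(KHC8H4O4) in the whole flask = 2.585 × 10^-3 × 500.0/25.00 = 0.05169 mol
mass of KHC8H4O4 = 0.05169 × 204.22 = 10.56 g
% KHC8H4O4 = 10.56 / 12.00 × 100 = 87.97 %

87.97 %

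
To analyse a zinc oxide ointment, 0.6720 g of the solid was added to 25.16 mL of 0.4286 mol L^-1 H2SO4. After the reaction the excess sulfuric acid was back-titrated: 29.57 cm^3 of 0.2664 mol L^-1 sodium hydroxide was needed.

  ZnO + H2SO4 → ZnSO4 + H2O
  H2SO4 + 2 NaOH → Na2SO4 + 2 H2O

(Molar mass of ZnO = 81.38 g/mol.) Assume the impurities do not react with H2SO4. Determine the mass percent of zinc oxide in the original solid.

82.89 %

n(H2SO4) added = 0.02516 × 0.4286 = 0.01078 mol
n(NaOH) used in back-titration = 0.02957 × 0.2664 = 7.877 × 10^-3 mol
From the 1:2 ratio, n(H2SO4) left over = 1/2 × 7.877 × 10^-3 = 3.939 × 10^-3 mol
n(H2SO4) consumed by analyte = 0.01078 − 3.939 × 10^-3 = 6.845 × 10^-3 mol
n(ZnO) = 6.845 × 10^-3 mol (1:1 ratio)
mass of ZnO = 6.845 × 10^-3 × 81.38 = 0.5570 g
% ZnO = 0.5570 / 0.6720 × 100 = 82.89 %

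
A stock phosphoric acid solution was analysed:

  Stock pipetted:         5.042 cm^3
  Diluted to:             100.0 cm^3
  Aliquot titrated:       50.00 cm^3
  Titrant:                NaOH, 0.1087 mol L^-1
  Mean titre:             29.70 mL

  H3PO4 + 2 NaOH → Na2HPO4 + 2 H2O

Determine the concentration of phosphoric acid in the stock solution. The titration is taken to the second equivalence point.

0.6403 mol/L

n(NaOH) = 0.02970 × 0.1087 = 3.228 × 10^-3 mol
From the 1:2 ratio, n(H3PO4) in the aliquot = 1/2 × 3.228 × 10^-3 = 1.614 × 10^-3 mol
[H3PO4]_dilute = 1.614 × 10^-3 / 0.05000 = 0.03228 mol/L
Dilution factor = 100.0 / 5.042 = 19.83
[H3PO4]_stock = 0.03228 × 19.83 = 0.6403 mol/L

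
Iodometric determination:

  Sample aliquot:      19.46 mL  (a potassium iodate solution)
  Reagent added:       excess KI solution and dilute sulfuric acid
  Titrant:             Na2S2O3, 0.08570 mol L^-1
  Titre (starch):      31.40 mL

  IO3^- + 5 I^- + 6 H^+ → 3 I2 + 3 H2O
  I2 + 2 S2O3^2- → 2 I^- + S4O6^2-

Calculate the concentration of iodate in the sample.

0.02305 mol/L

n(S2O3^2-) = 0.03140 × 0.08570 = 2.691 × 10^-3 mol
n(I2) = n(S2O3^2-)/2 = 1.345 × 10^-3 mol
From the 1:3 ratio, n(IO3^-) in the aliquot = 1/3 × 1.345 × 10^-3 = 4.485 × 10^-4 mol
[IO3^-] = 4.485 × 10^-4 / 0.01946 = 0.02305 mol/L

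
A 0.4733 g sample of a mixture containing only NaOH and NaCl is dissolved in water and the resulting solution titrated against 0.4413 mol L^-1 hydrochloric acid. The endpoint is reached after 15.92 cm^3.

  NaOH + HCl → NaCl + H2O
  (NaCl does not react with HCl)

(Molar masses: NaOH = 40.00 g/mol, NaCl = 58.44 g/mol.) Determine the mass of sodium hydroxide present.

0.2810 g

n(HCl) = 0.01592 × 0.4413 = 7.025 × 10^-3 mol
Let x = n(NaOH), y = n(NaCl).
Titrant: 1x = 7.025 × 10^-3;  mass: 40.00x + 58.44y = 0.4733
Solving, x = 7.025 × 10^-3 mol, y = 3.290 × 10^-3 mol
mass of NaOH = 7.025 × 10^-3 × 40.00 = 0.2810 g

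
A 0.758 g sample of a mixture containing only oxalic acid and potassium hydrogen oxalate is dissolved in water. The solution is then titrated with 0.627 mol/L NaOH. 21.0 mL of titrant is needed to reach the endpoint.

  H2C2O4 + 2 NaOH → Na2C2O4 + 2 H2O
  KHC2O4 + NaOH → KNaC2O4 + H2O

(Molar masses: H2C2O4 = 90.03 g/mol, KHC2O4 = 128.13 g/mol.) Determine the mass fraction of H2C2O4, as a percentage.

n(NaOH) = 0.0210 × 0.627 = 0.0132 mol
Let x = n(H2C2O4), y = n(KHC2O4).
Titrant: 2x + 1y = 0.0132;  mass: 90.03x + 128.13y = 0.758
Solving, x = 5.59 × 10^-3 mol, y = 1.99 × 10^-3 mol
mass of H2C2O4 = 5.59 × 10^-3 × 90.03 = 0.503 g
% H2C2O4 = 0.503 / 0.758 × 100 = 66.4 %

66.4 %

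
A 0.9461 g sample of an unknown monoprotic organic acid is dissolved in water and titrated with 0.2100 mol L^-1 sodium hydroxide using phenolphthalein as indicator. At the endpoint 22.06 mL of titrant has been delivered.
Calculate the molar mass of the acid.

n(NaOH) = 0.02206 L × 0.2100 mol/L = 4.633 × 10^-3 mol
n(HA) = 4.633 × 10^-3 mol (1:1 ratio)
M = m / n = 0.9461 g / 4.633 × 10^-3 mol = 204.2 g/mol

204.2 g/mol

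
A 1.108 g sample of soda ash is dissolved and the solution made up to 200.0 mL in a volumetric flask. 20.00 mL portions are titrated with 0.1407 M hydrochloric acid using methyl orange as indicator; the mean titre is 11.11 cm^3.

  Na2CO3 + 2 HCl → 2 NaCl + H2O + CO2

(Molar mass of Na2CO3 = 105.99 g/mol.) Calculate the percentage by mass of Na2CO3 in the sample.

n(HCl) per titration = 0.01111 × 0.1407 = 1.563 × 10^-3 mol
From the 1:2 ratio, n(Na2CO3) in each aliquot = 1/2 × 1.563 × 10^-3 = 7.816 × 10^-4 mol
n(Na2CO3) in the whole flask = 7.816 × 10^-4 × 200.0/20.00 = 7.816 × 10^-3 mol
mass of Na2CO3 = 7.816 × 10^-3 × 105.99 = 0.8284 g
% Na2CO3 = 0.8284 / 1.108 × 100 = 74.77 %

74.77 %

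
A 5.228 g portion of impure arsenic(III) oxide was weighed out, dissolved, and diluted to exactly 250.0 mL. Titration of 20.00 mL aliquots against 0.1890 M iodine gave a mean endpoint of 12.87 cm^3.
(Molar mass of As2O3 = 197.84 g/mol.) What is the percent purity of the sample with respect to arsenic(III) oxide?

57.53 %

As2O3 + 2 I2 + 2 H2O → As2O5 + 4 HI
n(I2) per titration = 0.01287 × 0.1890 = 2.432 × 10^-3 mol
From the 1:2 ratio, n(As2O3) in each aliquot = 1/2 × 2.432 × 10^-3 = 1.216 × 10^-3 mol
n(As2O3) in the whole flask = 1.216 × 10^-3 × 250.0/20.00 = 0.01520 mol
mass of As2O3 = 0.01520 × 197.84 = 3.008 g
% As2O3 = 3.008 / 5.228 × 100 = 57.53 %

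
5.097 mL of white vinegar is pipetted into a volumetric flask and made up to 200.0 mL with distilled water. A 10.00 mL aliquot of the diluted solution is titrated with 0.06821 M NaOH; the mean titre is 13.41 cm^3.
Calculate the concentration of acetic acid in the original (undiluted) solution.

3.589 M

CH3COOH + NaOH → CH3COONa + H2O
n(NaOH) = 0.01341 × 0.06821 = 9.147 × 10^-4 mol
n(CH3COOH) in the aliquot = 9.147 × 10^-4 mol (1:1 ratio)
[CH3COOH]_dilute = 9.147 × 10^-4 / 0.01000 = 0.09147 mol/L
Dilution factor = 200.0 / 5.097 = 39.24
[CH3COOH]_stock = 0.09147 × 39.24 = 3.589 mol/L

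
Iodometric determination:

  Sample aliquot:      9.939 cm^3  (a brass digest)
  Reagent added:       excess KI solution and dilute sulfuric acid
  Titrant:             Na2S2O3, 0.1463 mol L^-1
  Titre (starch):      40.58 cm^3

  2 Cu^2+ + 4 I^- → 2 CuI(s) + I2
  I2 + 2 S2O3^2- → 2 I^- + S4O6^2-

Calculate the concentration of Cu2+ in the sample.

n(S2O3^2-) = 0.04058 × 0.1463 = 5.937 × 10^-3 mol
n(I2) = n(S2O3^2-)/2 = 2.968 × 10^-3 mol
From the 2:1 ratio, n(Cu2+) in the aliquot = 2/1 × 2.968 × 10^-3 = 5.937 × 10^-3 mol
[Cu2+] = 5.937 × 10^-3 / 0.009939 = 0.5973 mol/L

0.5973 mol/L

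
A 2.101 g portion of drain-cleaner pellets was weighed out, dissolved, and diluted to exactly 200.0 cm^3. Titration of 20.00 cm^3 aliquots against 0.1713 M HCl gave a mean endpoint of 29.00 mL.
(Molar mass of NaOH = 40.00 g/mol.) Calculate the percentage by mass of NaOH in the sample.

94.58 %

NaOH + HCl → NaCl + H2O
n(HCl) per titration = 0.02900 × 0.1713 = 4.968 × 10^-3 mol
n(NaOH) in each aliquot = 4.968 × 10^-3 mol (1:1 ratio)
n(NaOH) in the whole flask = 4.968 × 10^-3 × 200.0/20.00 = 0.04968 mol
mass of NaOH = 0.04968 × 40.00 = 1.987 g
% NaOH = 1.987 / 2.101 × 100 = 94.58 %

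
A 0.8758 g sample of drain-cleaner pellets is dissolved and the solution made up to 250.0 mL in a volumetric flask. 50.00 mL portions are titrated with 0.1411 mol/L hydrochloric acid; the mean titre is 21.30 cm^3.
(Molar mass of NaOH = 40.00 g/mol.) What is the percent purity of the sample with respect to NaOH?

NaOH + HCl → NaCl + H2O
n(HCl) per titration = 0.02130 × 0.1411 = 3.005 × 10^-3 mol
n(NaOH) in each aliquot = 3.005 × 10^-3 mol (1:1 ratio)
n(NaOH) in the whole flask = 3.005 × 10^-3 × 250.0/50.00 = 0.01503 mol
mass of NaOH = 0.01503 × 40.00 = 0.6011 g
% NaOH = 0.6011 / 0.8758 × 100 = 68.63 %

68.63 %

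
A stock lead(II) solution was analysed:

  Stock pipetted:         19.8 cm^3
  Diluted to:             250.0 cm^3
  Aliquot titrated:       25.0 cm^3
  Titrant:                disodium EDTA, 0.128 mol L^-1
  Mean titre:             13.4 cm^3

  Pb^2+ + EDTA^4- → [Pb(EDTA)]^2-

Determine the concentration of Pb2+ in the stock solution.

0.866 mol/L

n(EDTA) = 0.0134 × 0.128 = 1.72 × 10^-3 mol
n(Pb2+) in the aliquot = 1.72 × 10^-3 mol (1:1 ratio)
[Pb2+]_dilute = 1.72 × 10^-3 / 0.0250 = 0.0686 mol/L
Dilution factor = 250.0 / 19.8 = 12.63
[Pb2+]_stock = 0.0686 × 12.63 = 0.866 mol/L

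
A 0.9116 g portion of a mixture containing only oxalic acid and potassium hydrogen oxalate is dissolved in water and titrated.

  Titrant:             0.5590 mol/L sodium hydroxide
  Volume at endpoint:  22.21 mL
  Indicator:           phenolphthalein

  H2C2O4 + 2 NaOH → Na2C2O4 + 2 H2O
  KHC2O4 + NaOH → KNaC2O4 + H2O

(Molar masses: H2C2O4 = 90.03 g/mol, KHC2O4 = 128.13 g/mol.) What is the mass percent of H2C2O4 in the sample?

n(NaOH) = 0.02221 × 0.5590 = 0.01242 mol
Let x = n(H2C2O4), y = n(KHC2O4).
Titrant: 2x + 1y = 0.01242;  mass: 90.03x + 128.13y = 0.9116
Solving, x = 4.086 × 10^-3 mol, y = 4.244 × 10^-3 mol
mass of H2C2O4 = 4.086 × 10^-3 × 90.03 = 0.3678 g
% H2C2O4 = 0.3678 / 0.9116 × 100 = 40.35 %

40.35 %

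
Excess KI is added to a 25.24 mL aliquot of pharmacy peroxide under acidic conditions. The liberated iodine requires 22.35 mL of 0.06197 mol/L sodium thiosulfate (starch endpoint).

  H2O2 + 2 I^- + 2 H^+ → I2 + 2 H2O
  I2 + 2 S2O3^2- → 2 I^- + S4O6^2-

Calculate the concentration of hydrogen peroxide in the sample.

0.02744 mol/L

n(S2O3^2-) = 0.02235 × 0.06197 = 1.385 × 10^-3 mol
n(I2) = n(S2O3^2-)/2 = 6.925 × 10^-4 mol
n(H2O2) in the aliquot = 6.925 × 10^-4 mol (1:1 ratio)
[H2O2] = 6.925 × 10^-4 / 0.02524 = 0.02744 mol/L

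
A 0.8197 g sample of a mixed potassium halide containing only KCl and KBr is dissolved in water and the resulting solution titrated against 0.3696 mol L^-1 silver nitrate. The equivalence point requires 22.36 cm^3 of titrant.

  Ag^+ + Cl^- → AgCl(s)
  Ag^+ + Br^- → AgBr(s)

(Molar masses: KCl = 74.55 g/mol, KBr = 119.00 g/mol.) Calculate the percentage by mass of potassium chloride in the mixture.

n(AgNO3) = 0.02236 × 0.3696 = 8.264 × 10^-3 mol
Let x = n(KCl), y = n(KBr).
Titrant: 1x + 1y = 8.264 × 10^-3;  mass: 74.55x + 119.00y = 0.8197
Solving, x = 3.684 × 10^-3 mol, y = 4.580 × 10^-3 mol
mass of KCl = 3.684 × 10^-3 × 74.55 = 0.2746 g
% KCl = 0.2746 / 0.8197 × 100 = 33.50 %

33.50 %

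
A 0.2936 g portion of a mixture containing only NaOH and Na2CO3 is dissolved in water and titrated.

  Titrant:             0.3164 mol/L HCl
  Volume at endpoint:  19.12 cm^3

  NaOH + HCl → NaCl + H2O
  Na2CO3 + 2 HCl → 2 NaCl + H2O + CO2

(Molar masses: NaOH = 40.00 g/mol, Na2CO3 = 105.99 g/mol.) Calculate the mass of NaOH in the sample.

n(HCl) = 0.01912 × 0.3164 = 6.050 × 10^-3 mol
Let x = n(NaOH), y = n(Na2CO3).
Titrant: 1x + 2y = 6.050 × 10^-3;  mass: 40.00x + 105.99y = 0.2936
Solving, x = 2.077 × 10^-3 mol, y = 1.986 × 10^-3 mol
mass of NaOH = 2.077 × 10^-3 × 40.00 = 0.08310 g

0.08310 g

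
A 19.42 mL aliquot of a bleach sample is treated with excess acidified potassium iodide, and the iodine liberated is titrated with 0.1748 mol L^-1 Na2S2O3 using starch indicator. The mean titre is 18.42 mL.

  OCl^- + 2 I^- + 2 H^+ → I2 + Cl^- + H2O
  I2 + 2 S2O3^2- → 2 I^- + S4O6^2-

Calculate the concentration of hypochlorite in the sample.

0.08290 mol/L

n(S2O3^2-) = 0.01842 × 0.1748 = 3.220 × 10^-3 mol
n(I2) = n(S2O3^2-)/2 = 1.610 × 10^-3 mol
n(OCl^-) in the aliquot = 1.610 × 10^-3 mol (1:1 ratio)
[OCl^-] = 1.610 × 10^-3 / 0.01942 = 0.08290 mol/L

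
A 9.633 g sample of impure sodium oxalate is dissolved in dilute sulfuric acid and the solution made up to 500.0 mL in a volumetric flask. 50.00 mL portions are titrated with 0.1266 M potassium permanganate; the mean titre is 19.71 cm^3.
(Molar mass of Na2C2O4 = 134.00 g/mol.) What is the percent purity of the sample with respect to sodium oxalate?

86.78 %

2 MnO4^- + 5 C2O4^2- + 16 H^+ → 2 Mn^2+ + 10 CO2 + 8 H2O
n(KMnO4) per titration = 0.01971 × 0.1266 = 2.495 × 10^-3 mol
From the 5:2 ratio, n(Na2C2O4) in each aliquot = 5/2 × 2.495 × 10^-3 = 6.238 × 10^-3 mol
n(Na2C2O4) in the whole flask = 6.238 × 10^-3 × 500.0/50.00 = 0.06238 mol
mass of Na2C2O4 = 0.06238 × 134.00 = 8.359 g
% Na2C2O4 = 8.359 / 9.633 × 100 = 86.78 %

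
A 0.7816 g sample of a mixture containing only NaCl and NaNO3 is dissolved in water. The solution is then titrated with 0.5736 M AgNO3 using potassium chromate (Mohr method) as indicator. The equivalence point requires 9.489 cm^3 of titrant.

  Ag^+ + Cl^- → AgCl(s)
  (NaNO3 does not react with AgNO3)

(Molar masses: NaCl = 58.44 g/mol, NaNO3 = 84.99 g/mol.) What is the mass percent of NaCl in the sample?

40.70 %

n(AgNO3) = 0.009489 × 0.5736 = 5.443 × 10^-3 mol
Let x = n(NaCl), y = n(NaNO3).
Titrant: 1x = 5.443 × 10^-3;  mass: 58.44x + 84.99y = 0.7816
Solving, x = 5.443 × 10^-3 mol, y = 5.454 × 10^-3 mol
mass of NaCl = 5.443 × 10^-3 × 58.44 = 0.3181 g
% NaCl = 0.3181 / 0.7816 × 100 = 40.70 %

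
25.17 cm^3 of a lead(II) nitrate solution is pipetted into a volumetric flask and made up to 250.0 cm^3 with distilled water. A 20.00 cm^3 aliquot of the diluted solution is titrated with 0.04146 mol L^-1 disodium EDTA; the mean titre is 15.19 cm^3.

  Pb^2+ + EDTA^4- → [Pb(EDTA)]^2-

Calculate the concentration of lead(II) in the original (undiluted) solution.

0.3128 mol/L

n(EDTA) = 0.01519 × 0.04146 = 6.298 × 10^-4 mol
n(Pb2+) in the aliquot = 6.298 × 10^-4 mol (1:1 ratio)
[Pb2+]_dilute = 6.298 × 10^-4 / 0.02000 = 0.03149 mol/L
Dilution factor = 250.0 / 25.17 = 9.932
[Pb2+]_stock = 0.03149 × 9.932 = 0.3128 mol/L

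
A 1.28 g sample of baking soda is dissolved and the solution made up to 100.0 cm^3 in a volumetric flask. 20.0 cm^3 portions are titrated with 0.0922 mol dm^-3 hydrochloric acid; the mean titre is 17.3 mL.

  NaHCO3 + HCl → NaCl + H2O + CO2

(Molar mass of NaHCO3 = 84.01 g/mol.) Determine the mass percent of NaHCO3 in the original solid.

52.3 %

n(HCl) per titration = 0.0173 × 0.0922 = 1.60 × 10^-3 mol
n(NaHCO3) in each aliquot = 1.60 × 10^-3 mol (1:1 ratio)
n(NaHCO3) in the whole flask = 1.60 × 10^-3 × 100.0/20.0 = 7.98 × 10^-3 mol
mass of NaHCO3 = 7.98 × 10^-3 × 84.01 = 0.670 g
% NaHCO3 = 0.670 / 1.28 × 100 = 52.3 %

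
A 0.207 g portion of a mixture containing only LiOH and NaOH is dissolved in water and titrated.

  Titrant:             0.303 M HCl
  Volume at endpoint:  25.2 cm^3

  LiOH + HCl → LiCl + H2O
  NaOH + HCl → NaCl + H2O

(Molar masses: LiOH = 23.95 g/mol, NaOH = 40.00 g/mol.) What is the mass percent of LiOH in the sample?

n(HCl) = 0.0252 × 0.303 = 7.64 × 10^-3 mol
Let x = n(LiOH), y = n(NaOH).
Titrant: 1x + 1y = 7.64 × 10^-3;  mass: 23.95x + 40.00y = 0.207
Solving, x = 6.13 × 10^-3 mol, y = 1.50 × 10^-3 mol
mass of LiOH = 6.13 × 10^-3 × 23.95 = 0.147 g
% LiOH = 0.147 / 0.207 × 100 = 71.0 %

71.0 %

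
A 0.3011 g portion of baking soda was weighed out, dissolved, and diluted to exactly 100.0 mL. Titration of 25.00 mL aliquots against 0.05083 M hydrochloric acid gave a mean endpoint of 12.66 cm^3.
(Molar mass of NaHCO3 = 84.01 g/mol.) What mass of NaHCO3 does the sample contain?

0.2162 g

NaHCO3 + HCl → NaCl + H2O + CO2
n(HCl) per titration = 0.01266 × 0.05083 = 6.435 × 10^-4 mol
n(NaHCO3) in each aliquot = 6.435 × 10^-4 mol (1:1 ratio)
n(NaHCO3) in the whole flask = 6.435 × 10^-4 × 100.0/25.00 = 2.574 × 10^-3 mol
mass of NaHCO3 = 2.574 × 10^-3 × 84.01 = 0.2162 g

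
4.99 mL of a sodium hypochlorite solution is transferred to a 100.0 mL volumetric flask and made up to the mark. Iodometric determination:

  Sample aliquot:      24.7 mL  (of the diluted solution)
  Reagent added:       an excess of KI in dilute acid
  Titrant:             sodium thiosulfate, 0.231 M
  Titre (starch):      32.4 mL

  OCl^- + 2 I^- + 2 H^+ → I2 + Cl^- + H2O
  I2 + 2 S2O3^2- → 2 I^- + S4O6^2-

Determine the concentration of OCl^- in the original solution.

3.04 M

n(S2O3^2-) = 0.0324 × 0.231 = 7.48 × 10^-3 mol
n(I2) = n(S2O3^2-)/2 = 3.74 × 10^-3 mol
n(OCl^-) in the aliquot = 3.74 × 10^-3 mol (1:1 ratio)
[OCl^-]_dilute = 3.74 × 10^-3 / 0.0247 = 0.152 mol/L
[OCl^-]_original = 0.152 × 100.0/4.99 = 3.04 mol/L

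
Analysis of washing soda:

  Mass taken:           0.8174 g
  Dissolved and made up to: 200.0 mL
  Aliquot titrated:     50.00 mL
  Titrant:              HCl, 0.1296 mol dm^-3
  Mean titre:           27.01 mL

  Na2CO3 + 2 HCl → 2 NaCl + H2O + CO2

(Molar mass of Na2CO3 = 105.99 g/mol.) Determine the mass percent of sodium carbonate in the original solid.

90.78 %

n(HCl) per titration = 0.02701 × 0.1296 = 3.500 × 10^-3 mol
From the 1:2 ratio, n(Na2CO3) in each aliquot = 1/2 × 3.500 × 10^-3 = 1.750 × 10^-3 mol
n(Na2CO3) in the whole flask = 1.750 × 10^-3 × 200.0/50.00 = 7.001 × 10^-3 mol
mass of Na2CO3 = 7.001 × 10^-3 × 105.99 = 0.7420 g
% Na2CO3 = 0.7420 / 0.8174 × 100 = 90.78 %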